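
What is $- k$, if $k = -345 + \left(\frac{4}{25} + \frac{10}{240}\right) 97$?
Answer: $\frac{195263}{600} \approx 325.44$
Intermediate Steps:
$k = - \frac{195263}{600}$ ($k = -345 + \left(4 \cdot \frac{1}{25} + 10 \cdot \frac{1}{240}\right) 97 = -345 + \left(\frac{4}{25} + \frac{1}{24}\right) 97 = -345 + \frac{121}{600} \cdot 97 = -345 + \frac{11737}{600} = - \frac{195263}{600} \approx -325.44$)
$- k = \left(-1\right) \left(- \frac{195263}{600}\right) = \frac{195263}{600}$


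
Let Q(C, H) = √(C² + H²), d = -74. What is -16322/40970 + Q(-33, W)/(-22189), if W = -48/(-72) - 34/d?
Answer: -8161/20485 - √13433194/2462979 ≈ -0.39988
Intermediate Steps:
W = 125/111 (W = -48/(-72) - 34/(-74) = -48*(-1/72) - 34*(-1/74) = ⅔ + 17/37 = 125/111 ≈ 1.1261)
-16322/40970 + Q(-33, W)/(-22189) = -16322/40970 + √((-33)² + (125/111)²)/(-22189) = -16322*1/40970 + √(1089 + 15625/12321)*(-1/22189) = -8161/20485 + √(13433194/12321)*(-1/22189) = -8161/20485 + (√13433194/111)*(-1/22189) = -8161/20485 - √13433194/2462979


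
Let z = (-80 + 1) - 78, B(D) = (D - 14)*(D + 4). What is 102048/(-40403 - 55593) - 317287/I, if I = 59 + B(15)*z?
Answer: 7539973625/70173076 ≈ 107.45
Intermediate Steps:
B(D) = (-14 + D)*(4 + D)
z = -157 (z = -79 - 78 = -157)
I = -2924 (I = 59 + (-56 + 15² - 10*15)*(-157) = 59 + (-56 + 225 - 150)*(-157) = 59 + 19*(-157) = 59 - 2983 = -2924)
102048/(-40403 - 55593) - 317287/I = 102048/(-40403 - 55593) - 317287/(-2924) = 102048/(-95996) - 317287*(-1/2924) = 102048*(-1/95996) + 317287/2924 = -25512/23999 + 317287/2924 = 7539973625/70173076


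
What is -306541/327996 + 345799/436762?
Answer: -10232385719/71628094476 ≈ -0.14285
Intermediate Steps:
-306541/327996 + 345799/436762 = -10232385719/71628094476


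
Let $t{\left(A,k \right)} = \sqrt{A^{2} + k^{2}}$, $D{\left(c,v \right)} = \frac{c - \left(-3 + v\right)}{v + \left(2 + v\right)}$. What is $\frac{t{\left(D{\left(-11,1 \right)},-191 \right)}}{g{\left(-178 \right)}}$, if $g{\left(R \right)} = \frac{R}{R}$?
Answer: $\frac{\sqrt{583777}}{4} \approx 191.01$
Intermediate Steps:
$g{\left(R \right)} = 1$
$D{\left(c,v \right)} = \frac{3 + c - v}{2 + 2 v}$
$\frac{t{\left(D{\left(-11,1 \right)},-191 \right)}}{g{\left(-178 \right)}} = \frac{\sqrt{\left(\frac{3 - 11 - 1}{2 \left(1 + 1\right)}\right)^{2} + \left(-191\right)^{2}}}{1} = \sqrt{\left(\frac{3 - 11 - 1}{2 \cdot 2}\right)^{2} + 36481} \cdot 1 = \sqrt{\left(\frac{1}{2} \cdot \frac{1}{2} \left(-9\right)\right)^{2} + 36481} \cdot 1 = \sqrt{\left(- \frac{9}{4}\right)^{2} + 36481} \cdot 1 = \sqrt{\frac{81}{16} + 36481} \cdot 1 = \sqrt{\frac{583777}{16}} \cdot 1 = \frac{\sqrt{583777}}{4} \cdot 1 = \frac{\sqrt{583777}}{4}$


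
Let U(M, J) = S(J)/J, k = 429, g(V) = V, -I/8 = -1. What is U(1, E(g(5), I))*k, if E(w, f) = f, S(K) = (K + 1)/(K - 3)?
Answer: 3861/40 ≈ 96.525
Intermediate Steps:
S(K) = (1 + K)/(-3 + K)
I = 8 (I = -8*(-1) = 8)
U(M, J) = (1 + J)/(J*(-3 + J)) (U(M, J) = ((1 + J)/(-3 + J))/J = (1 + J)/(J*(-3 + J)))
U(1, E(g(5), I))*k = ((1 + 8)/(8*(-3 + 8)))*429 = ((⅛)*9/5)*429 = ((⅛)*(⅕)*9)*429 = (9/40)*429 = 3861/40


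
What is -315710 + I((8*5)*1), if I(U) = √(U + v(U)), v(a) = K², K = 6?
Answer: -315710 + 2*√19 ≈ -3.1570e+5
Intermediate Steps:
v(a) = 36 (v(a) = 6² = 36)
I(U) = √(36 + U) (I(U) = √(U + 36) = √(36 + U))
-315710 + I((8*5)*1) = -315710 + √(36 + (8*5)*1) = -315710 + √(36 + 40*1) = -315710 + √(36 + 40) = -315710 + √76 = -315710 + 2*√19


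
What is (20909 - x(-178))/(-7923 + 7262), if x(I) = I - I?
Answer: -20909/661 ≈ -31.632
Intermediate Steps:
x(I) = 0
(20909 - x(-178))/(-7923 + 7262) = (20909 - 1*0)/(-7923 + 7262) = (20909 + 0)/(-661) = 20909*(-1/661) = -20909/661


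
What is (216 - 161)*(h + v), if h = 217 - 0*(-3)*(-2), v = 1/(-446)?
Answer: 5322955/446 ≈ 11935.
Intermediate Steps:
v = -1/446 ≈ -0.0022422
h = 217 (h = 217 - 0*(-2) = 217 - 1*0 = 217 + 0 = 217)
(216 - 161)*(h + v) = (216 - 161)*(217 - 1/446) = 55*(96781/446) = 5322955/446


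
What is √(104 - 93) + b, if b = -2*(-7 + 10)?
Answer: -6 + √11 ≈ -2.6834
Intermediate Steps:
b = -6 (b = -2*3 = -6)
√(104 - 93) + b = √(104 - 93) - 6 = √11 - 6 = -6 + √11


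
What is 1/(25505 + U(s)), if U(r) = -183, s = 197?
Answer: 1/25322 ≈ 3.9491e-5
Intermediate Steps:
1/(25505 + U(s)) = 1/(25505 - 183) = 1/25322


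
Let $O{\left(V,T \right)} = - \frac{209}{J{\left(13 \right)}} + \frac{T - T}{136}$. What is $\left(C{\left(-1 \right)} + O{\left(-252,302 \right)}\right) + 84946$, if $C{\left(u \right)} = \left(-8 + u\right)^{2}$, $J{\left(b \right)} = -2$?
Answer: $\frac{170263}{2} \approx 85132.0$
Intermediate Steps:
$O{\left(V,T \right)} = \frac{209}{2}$ ($O{\left(V,T \right)} = - \frac{209}{-2} + \frac{T - T}{136} = \left(-209\right) \left(- \frac{1}{2}\right) + 0 \cdot \frac{1}{136} = \frac{209}{2} + 0 = \frac{209}{2}$)
$\left(C{\left(-1 \right)} + O{\left(-252,302 \right)}\right) + 84946 = \left(\left(-8 - 1\right)^{2} + \frac{209}{2}\right) + 84946 = \left(\left(-9\right)^{2} + \frac{209}{2}\right) + 84946 = \left(81 + \frac{209}{2}\right) + 84946 = \frac{371}{2} + 84946 = \frac{170263}{2}$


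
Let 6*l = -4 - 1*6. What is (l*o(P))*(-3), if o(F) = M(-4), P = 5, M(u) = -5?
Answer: -25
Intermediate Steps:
l = -5/3 (l = (-4 - 1*6)/6 = (-4 - 6)/6 = (⅙)*(-10) = -5/3 ≈ -1.6667)
o(F) = -5
(l*o(P))*(-3) = -5/3*(-5)*(-3) = (25/3)*(-3) = -25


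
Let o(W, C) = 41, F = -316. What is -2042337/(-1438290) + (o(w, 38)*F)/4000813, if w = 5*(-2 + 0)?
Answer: 2717457978247/1918109776590 ≈ 1.4167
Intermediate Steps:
w = -10 (w = 5*(-2) = -10)
-2042337/(-1438290) + (o(w, 38)*F)/4000813 = -2042337/(-1438290) + (41*(-316))/4000813 = -2042337*(-1/1438290) - 12956*1/4000813 = 680779/479430 - 12956/4000813 = 2717457978247/1918109776590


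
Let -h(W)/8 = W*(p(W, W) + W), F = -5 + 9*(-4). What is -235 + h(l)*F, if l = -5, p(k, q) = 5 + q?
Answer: 7965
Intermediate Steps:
F = -41 (F = -5 - 36 = -41)
h(W) = -8*W*(5 + 2*W) (h(W) = -8*W*((5 + W) + W) = -8*W*(5 + 2*W))
-235 + h(l)*F = -235 - 8*(-5)*(5 + 2*(-5))*(-41) = -235 - 8*(-5)*(5 - 10)*(-41) = -235 - 8*(-5)*(-5)*(-41) = -235 - 200*(-41) = -235 + 8200 = 7965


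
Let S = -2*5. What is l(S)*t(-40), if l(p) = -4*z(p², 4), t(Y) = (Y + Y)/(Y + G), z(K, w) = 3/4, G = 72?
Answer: 15/2 ≈ 7.5000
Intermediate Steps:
S = -10
z(K, w) = ¾ (z(K, w) = 3*(¼) = ¾)
t(Y) = 2*Y/(72 + Y) (t(Y) = (Y + Y)/(Y + 72) = (2*Y)/(72 + Y) = 2*Y/(72 + Y))
l(p) = -3 (l(p) = -4*¾ = -3)
l(S)*t(-40) = -6*(-40)/(72 - 40) = -6*(-40)/32 = -3*(-5/2) = 15/2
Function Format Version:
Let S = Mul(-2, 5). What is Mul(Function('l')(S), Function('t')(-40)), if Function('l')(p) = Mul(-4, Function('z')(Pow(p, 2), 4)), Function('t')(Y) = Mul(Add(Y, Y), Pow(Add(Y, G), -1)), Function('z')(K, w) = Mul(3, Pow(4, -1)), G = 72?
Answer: Rational(15, 2) ≈ 7.5000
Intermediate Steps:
S = -10
Function('z')(K, w) = Rational(3, 4) (Function('z')(K, w) = Mul(3, Rational(1, 4)) = Rational(3, 4))
Function('t')(Y) = Mul(2, Y, Pow(Add(72, Y), -1)) (Function('t')(Y) = Mul(Add(Y, Y), Pow(Add(Y, 72), -1)) = Mul(Mul(2, Y), Pow(Add(72, Y), -1)) = Mul(2, Y, Pow(Add(72, Y), -1)))
Function('l')(p) = -3 (Function('l')(p) = Mul(-4, Rational(3, 4)) = -3)
Mul(Function('l')(S), Function('t')(-40)) = Mul(-3, Mul(2, -40, Pow(Add(72, -40), -1))) = Mul(-3, Mul(2, -40, Pow(32, -1))) = Mul(-3, Mul(2, -40, Rational(1, 32))) = Mul(-3, Rational(-5, 2)) = Rational(15, 2)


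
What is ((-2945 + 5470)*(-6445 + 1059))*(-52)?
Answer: 707181800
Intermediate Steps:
((-2945 + 5470)*(-6445 + 1059))*(-52) = (2525*(-5386))*(-52) = -13599650*(-52) = 707181800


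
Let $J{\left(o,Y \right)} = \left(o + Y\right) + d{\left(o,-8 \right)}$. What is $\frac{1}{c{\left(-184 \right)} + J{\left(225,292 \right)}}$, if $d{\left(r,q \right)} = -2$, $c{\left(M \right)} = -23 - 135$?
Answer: $\frac{1}{357} \approx 0.0028011$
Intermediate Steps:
$c{\left(M \right)} = -158$
$J{\left(o,Y \right)} = -2 + Y + o$ ($J{\left(o,Y \right)} = \left(o + Y\right) - 2 = \left(Y + o\right) - 2 = -2 + Y + o$)
$\frac{1}{c{\left(-184 \right)} + J{\left(225,292 \right)}} = \frac{1}{-158 + \left(-2 + 292 + 225\right)} = \frac{1}{-158 + 515} = \frac{1}{357}$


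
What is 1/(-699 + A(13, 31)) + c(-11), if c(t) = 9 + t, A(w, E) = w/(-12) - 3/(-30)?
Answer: -84058/41999 ≈ -2.0014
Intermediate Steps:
A(w, E) = ⅒ - w/12 (A(w, E) = w*(-1/12) - 3*(-1/30) = -w/12 + ⅒ = ⅒ - w/12)
1/(-699 + A(13, 31)) + c(-11) = 1/(-699 + (⅒ - 1/12*13)) + (9 - 11) = 1/(-699 + (⅒ - 13/12)) - 2 = 1/(-699 - 59/60) - 2 = 1/(-41999/60) - 2 = -60/41999 - 2 = -84058/41999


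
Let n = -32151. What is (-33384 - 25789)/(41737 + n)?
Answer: -59173/9586 ≈ -6.1729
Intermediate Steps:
(-33384 - 25789)/(41737 + n) = (-33384 - 25789)/(41737 - 32151) = -59173/9586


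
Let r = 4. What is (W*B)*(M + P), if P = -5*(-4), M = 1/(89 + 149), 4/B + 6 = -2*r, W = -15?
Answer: 71415/833 ≈ 85.732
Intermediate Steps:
B = -2/7 (B = 4/(-6 - 2*4) = 4/(-6 - 8) = 4/(-14) = 4*(-1/14) = -2/7 ≈ -0.28571)
M = 1/238 ≈ 0.0042017
P = 20
(W*B)*(M + P) = (-15*(-2/7))*(1/238 + 20) = (30/7)*(4761/238) = 71415/833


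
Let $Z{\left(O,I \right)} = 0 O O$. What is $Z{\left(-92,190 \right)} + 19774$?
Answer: $19774$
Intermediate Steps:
$Z{\left(O,I \right)} = 0$ ($Z{\left(O,I \right)} = 0 O = 0$)
$Z{\left(-92,190 \right)} + 19774 = 0 + 19774 = 19774$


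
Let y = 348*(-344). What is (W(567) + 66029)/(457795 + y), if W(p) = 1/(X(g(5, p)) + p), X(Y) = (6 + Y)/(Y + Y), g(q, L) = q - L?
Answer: 10529380795/53912743678 ≈ 0.19530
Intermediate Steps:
X(Y) = (6 + Y)/(2*Y) (X(Y) = (6 + Y)/((2*Y)) = (6 + Y)*(1/(2*Y)) = (6 + Y)/(2*Y))
W(p) = 1/(p + (11 - p)/(2*(5 - p))) (W(p) = 1/((6 + (5 - p))/(2*(5 - p)) + p) = 1/((11 - p)/(2*(5 - p)) + p) = 1/(p + (11 - p)/(2*(5 - p))))
y = -119712
(W(567) + 66029)/(457795 + y) = (2*(-5 + 567)/(-11 + 567 + 2*567*(-5 + 567)) + 66029)/(457795 - 119712) = (2*562/(-11 + 567 + 2*567*562) + 66029)/338083 = (2*562/(-11 + 567 + 637308) + 66029)*(1/338083) = (2*562/637864 + 66029)*(1/338083) = (2*(1/637864)*562 + 66029)*(1/338083) = (281/159466 + 66029)*(1/338083) = (10529380795/159466)*(1/338083) = 10529380795/53912743678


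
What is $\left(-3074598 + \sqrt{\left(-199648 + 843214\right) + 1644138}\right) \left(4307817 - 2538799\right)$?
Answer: $-5439019204764 + 3538036 \sqrt{571926} \approx -5.4363 \cdot 10^{12}$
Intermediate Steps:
$\left(-3074598 + \sqrt{\left(-199648 + 843214\right) + 1644138}\right) \left(4307817 - 2538799\right) = \left(-3074598 + \sqrt{643566 + 1644138}\right) 1769018 = \left(-3074598 + \sqrt{2287704}\right) 1769018 = \left(-3074598 + 2 \sqrt{571926}\right) 1769018 = -5439019204764 + 3538036 \sqrt{571926}$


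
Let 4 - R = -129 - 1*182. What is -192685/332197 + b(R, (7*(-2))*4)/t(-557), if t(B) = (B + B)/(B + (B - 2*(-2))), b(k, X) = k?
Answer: 57969014980/185033729 ≈ 313.29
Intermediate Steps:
R = 315 (R = 4 - (-129 - 1*182) = 4 - (-129 - 182) = 4 - 1*(-311) = 4 + 311 = 315)
t(B) = 2*B/(4 + 2*B) (t(B) = (2*B)/(B + (B + 4)) = (2*B)/(B + (4 + B)) = (2*B)/(4 + 2*B) = 2*B/(4 + 2*B))
-192685/332197 + b(R, (7*(-2))*4)/t(-557) = -192685/332197 + 315/((-557/(2 - 557))) = -192685*1/332197 + 315/((-557/(-555))) = -192685/332197 + 315/((-557*(-1/555))) = -192685/332197 + 315/(557/555) = -192685/332197 + 315*(555/557) = -192685/332197 + 174825/557 = 57969014980/185033729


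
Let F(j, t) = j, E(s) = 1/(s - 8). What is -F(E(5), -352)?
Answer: ⅓ ≈ 0.33333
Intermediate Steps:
E(s) = 1/(-8 + s)
-F(E(5), -352) = -1/(-8 + 5) = -1/(-3) = -1*(-⅓) = ⅓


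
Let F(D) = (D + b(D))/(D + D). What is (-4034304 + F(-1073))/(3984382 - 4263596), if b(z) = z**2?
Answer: 2017420/139607 ≈ 14.451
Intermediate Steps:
F(D) = (D + D**2)/(2*D) (F(D) = (D + D**2)/(D + D) = (D + D**2)/((2*D)) = (D + D**2)*(1/(2*D)) = (D + D**2)/(2*D))
(-4034304 + F(-1073))/(3984382 - 4263596) = (-4034304 + (1/2 + (1/2)*(-1073)))/(3984382 - 4263596) = (-4034304 + (1/2 - 1073/2))/(-279214) = (-4034304 - 536)*(-1/279214) = -4034840*(-1/279214) = 2017420/139607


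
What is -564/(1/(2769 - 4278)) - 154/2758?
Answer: 167661961/197 ≈ 8.5108e+5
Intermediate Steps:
-564/(1/(2769 - 4278)) - 154/2758 = -564/(1/(-1509)) - 154*1/2758 = -564/(-1/1509) - 11/197 = -564*(-1509) - 11/197 = 851076 - 11/197 = 167661961/197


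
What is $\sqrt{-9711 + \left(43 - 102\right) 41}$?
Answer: $i \sqrt{12130} \approx 110.14 i$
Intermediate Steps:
$\sqrt{-9711 + \left(43 - 102\right) 41} = \sqrt{-9711 - 2419} = \sqrt{-12130} = i \sqrt{12130}$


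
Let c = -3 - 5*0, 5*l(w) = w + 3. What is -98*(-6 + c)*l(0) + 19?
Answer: 2741/5 ≈ 548.20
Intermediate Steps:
l(w) = 3/5 + w/5 (l(w) = (w + 3)/5 = (3 + w)/5 = 3/5 + w/5)
c = -3 (c = -3 + 0 = -3)
-98*(-6 + c)*l(0) + 19 = -98*(-6 - 3)*(3/5 + (1/5)*0) + 19 = -(-882)*(3/5 + 0) + 19 = -(-882)*3/5 + 19 = -98*(-27/5) + 19 = 2646/5 + 19 = 2741/5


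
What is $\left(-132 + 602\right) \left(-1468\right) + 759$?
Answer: $-689201$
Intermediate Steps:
$\left(-132 + 602\right) \left(-1468\right) + 759 = 470 \left(-1468\right) + 759 = -689960 + 759 = -689201$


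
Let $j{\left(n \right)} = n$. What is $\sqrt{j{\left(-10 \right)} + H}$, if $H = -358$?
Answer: $4 i \sqrt{23} \approx 19.183 i$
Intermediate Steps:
$\sqrt{j{\left(-10 \right)} + H} = \sqrt{-10 - 358} = \sqrt{-368} = 4 i \sqrt{23}$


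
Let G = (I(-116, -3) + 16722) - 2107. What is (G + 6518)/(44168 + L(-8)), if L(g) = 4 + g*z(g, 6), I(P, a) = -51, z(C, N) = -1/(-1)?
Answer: 10541/22082 ≈ 0.47736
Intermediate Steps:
z(C, N) = 1 (z(C, N) = -1*(-1) = 1)
L(g) = 4 + g (L(g) = 4 + g*1 = 4 + g)
G = 14564 (G = (-51 + 16722) - 2107 = 16671 - 2107 = 14564)
(G + 6518)/(44168 + L(-8)) = (14564 + 6518)/(44168 + (4 - 8)) = 21082/(44168 - 4) = 21082/44164 = 21082*(1/44164) = 10541/22082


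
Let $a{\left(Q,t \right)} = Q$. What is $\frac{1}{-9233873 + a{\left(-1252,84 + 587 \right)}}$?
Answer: $- \frac{1}{9235125} \approx -1.0828 \cdot 10^{-7}$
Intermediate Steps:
$\frac{1}{-9233873 + a{\left(-1252,84 + 587 \right)}} = \frac{1}{-9233873 - 1252} = \frac{1}{-9235125} = - \frac{1}{9235125}$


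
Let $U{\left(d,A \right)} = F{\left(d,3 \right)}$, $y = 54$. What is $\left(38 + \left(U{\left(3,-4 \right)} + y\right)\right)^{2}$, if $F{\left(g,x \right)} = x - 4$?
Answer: $8281$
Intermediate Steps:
$F{\left(g,x \right)} = -4 + x$
$U{\left(d,A \right)} = -1$ ($U{\left(d,A \right)} = -4 + 3 = -1$)
$\left(38 + \left(U{\left(3,-4 \right)} + y\right)\right)^{2} = \left(38 + \left(-1 + 54\right)\right)^{2} = \left(38 + 53\right)^{2} = 91^{2} = 8281$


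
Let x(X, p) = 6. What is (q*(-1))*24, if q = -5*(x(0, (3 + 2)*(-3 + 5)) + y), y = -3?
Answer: 360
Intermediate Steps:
q = -15 (q = -5*(6 - 3) = -5*3 = -15)
(q*(-1))*24 = -15*(-1)*24 = 15*24 = 360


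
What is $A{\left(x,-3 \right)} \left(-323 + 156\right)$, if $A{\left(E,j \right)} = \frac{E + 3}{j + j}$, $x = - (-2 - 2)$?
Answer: $\frac{1169}{6} \approx 194.83$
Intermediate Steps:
$x = 4$ ($x = \left(-1\right) \left(-4\right) = 4$)
$A{\left(E,j \right)} = \frac{3 + E}{2 j}$
$A{\left(x,-3 \right)} \left(-323 + 156\right) = \frac{3 + 4}{2 \left(-3\right)} \left(-323 + 156\right) = \frac{1}{2} \left(- \frac{1}{3}\right) 7 \left(-167\right) = \left(- \frac{7}{6}\right) \left(-167\right) = \frac{1169}{6}$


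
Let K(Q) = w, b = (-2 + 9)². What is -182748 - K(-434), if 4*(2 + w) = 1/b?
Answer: -35818217/196 ≈ -1.8275e+5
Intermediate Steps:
b = 49 (b = 7² = 49)
w = -391/196 (w = -2 + (¼)/49 = -2 + (¼)*(1/49) = -2 + 1/196 = -391/196 ≈ -1.9949)
K(Q) = -391/196
-182748 - K(-434) = -182748 - 1*(-391/196) = -182748 + 391/196 = -35818217/196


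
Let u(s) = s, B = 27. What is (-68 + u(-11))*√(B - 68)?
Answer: -79*I*√41 ≈ -505.85*I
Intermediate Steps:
(-68 + u(-11))*√(B - 68) = (-68 - 11)*√(27 - 68) = -79*I*√41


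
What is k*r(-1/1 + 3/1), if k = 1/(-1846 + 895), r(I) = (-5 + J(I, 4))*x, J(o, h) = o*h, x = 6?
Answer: -6/317 ≈ -0.018927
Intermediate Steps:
J(o, h) = h*o
r(I) = -30 + 24*I (r(I) = (-5 + 4*I)*6 = -30 + 24*I)
k = -1/951 (k = 1/(-951) = -1/951 ≈ -0.0010515)
k*r(-1/1 + 3/1) = -(-30 + 24*(-1/1 + 3/1))/951 = -(-30 + 24*(-1*1 + 3*1))/951 = -(-30 + 24*(-1 + 3))/951 = -(-30 + 24*2)/951 = -(-30 + 48)/951 = -1/951*18 = -6/317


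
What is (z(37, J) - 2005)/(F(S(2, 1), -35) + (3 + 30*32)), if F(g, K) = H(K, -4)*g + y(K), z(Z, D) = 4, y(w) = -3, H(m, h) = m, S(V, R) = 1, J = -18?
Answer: -2001/925 ≈ -2.1632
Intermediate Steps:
F(g, K) = -3 + K*g (F(g, K) = K*g - 3 = -3 + K*g)
(z(37, J) - 2005)/(F(S(2, 1), -35) + (3 + 30*32)) = (4 - 2005)/((-3 - 35*1) + (3 + 30*32)) = -2001/((-3 - 35) + (3 + 960)) = -2001/(-38 + 963) = -2001/925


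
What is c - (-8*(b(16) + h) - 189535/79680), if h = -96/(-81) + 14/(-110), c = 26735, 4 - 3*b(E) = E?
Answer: 210727334141/7888320 ≈ 26714.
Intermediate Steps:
b(E) = 4/3 - E/3
h = 1571/1485 (h = -96*(-1/81) + 14*(-1/110) = 32/27 - 7/55 = 1571/1485 ≈ 1.0579)
c - (-8*(b(16) + h) - 189535/79680) = 26735 - (-8*((4/3 - ⅓*16) + 1571/1485) - 189535/79680) = 26735 - (-8*((4/3 - 16/3) + 1571/1485) - 189535/79680) = 26735 - (-8*(-4 + 1571/1485) - 1*37907/15936) = 26735 - (-8*(-4369/1485) - 37907/15936) = 26735 - (34952/1485 - 37907/15936) = 26735 - 1*166901059/7888320 = 26735 - 166901059/7888320 = 210727334141/7888320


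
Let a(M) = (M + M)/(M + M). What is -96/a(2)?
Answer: -96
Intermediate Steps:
a(M) = 1 (a(M) = (2*M)/((2*M)) = (2*M)*(1/(2*M)) = 1)
-96/a(2) = -96/1 = 1*(-96) = -96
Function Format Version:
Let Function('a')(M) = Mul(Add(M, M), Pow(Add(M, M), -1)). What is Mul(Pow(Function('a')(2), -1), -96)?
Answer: -96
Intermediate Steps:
Function('a')(M) = 1 (Function('a')(M) = Mul(Mul(2, M), Pow(Mul(2, M), -1)) = Mul(Mul(2, M), Mul(Rational(1, 2), Pow(M, -1))) = 1)
Mul(Pow(Function('a')(2), -1), -96) = Mul(Pow(1, -1), -96) = Mul(1, -96) = -96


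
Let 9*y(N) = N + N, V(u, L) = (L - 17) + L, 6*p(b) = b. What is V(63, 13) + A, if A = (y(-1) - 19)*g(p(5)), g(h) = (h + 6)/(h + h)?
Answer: -6283/90 ≈ -69.811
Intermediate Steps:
p(b) = b/6
g(h) = (6 + h)/(2*h) (g(h) = (6 + h)/((2*h)) = (6 + h)*(1/(2*h)) = (6 + h)/(2*h))
V(u, L) = -17 + 2*L (V(u, L) = (-17 + L) + L = -17 + 2*L)
y(N) = 2*N/9 (y(N) = (N + N)/9 = (2*N)/9 = 2*N/9)
A = -7093/90 (A = ((2/9)*(-1) - 19)*((6 + (1/6)*5)/(2*(((1/6)*5)))) = (-2/9 - 19)*((6 + 5/6)/(2*(5/6))) = -173*6*41/(18*5*6) = -173/9*41/10 = -7093/90 ≈ -78.811)
V(63, 13) + A = (-17 + 2*13) - 7093/90 = (-17 + 26) - 7093/90 = 9 - 7093/90 = -6283/90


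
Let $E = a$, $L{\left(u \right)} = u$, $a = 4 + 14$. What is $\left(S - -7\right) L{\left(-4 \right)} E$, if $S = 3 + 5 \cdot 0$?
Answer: $-720$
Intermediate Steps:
$a = 18$
$S = 3$ ($S = 3 + 0 = 3$)
$E = 18$
$\left(S - -7\right) L{\left(-4 \right)} E = \left(3 - -7\right) \left(-4\right) 18 = \left(3 + 7\right) \left(-4\right) 18 = 10 \left(-4\right) 18 = \left(-40\right) 18 = -720$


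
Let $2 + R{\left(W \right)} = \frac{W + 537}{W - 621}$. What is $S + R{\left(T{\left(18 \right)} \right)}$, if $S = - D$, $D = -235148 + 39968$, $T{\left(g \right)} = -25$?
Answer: $\frac{63042238}{323} \approx 1.9518 \cdot 10^{5}$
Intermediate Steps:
$D = -195180$
$R{\left(W \right)} = -2 + \frac{537 + W}{-621 + W}$ ($R{\left(W \right)} = -2 + \frac{W + 537}{W - 621} = -2 + \frac{537 + W}{-621 + W}$)
$S = 195180$ ($S = \left(-1\right) \left(-195180\right) = 195180$)
$S + R{\left(T{\left(18 \right)} \right)} = 195180 + \frac{1779 - -25}{-621 - 25} = 195180 + \frac{1779 + 25}{-646} = 195180 - \frac{902}{323} = \frac{63042238}{323}$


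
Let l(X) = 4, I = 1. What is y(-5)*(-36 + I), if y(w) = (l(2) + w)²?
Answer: -35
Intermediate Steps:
y(w) = (4 + w)²
y(-5)*(-36 + I) = (4 - 5)²*(-36 + 1) = (-1)²*(-35) = 1*(-35) = -35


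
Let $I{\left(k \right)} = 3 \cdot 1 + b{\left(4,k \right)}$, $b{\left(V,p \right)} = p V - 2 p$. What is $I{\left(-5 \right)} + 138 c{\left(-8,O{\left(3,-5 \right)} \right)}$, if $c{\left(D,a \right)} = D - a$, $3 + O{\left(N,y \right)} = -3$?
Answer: $-283$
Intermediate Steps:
$O{\left(N,y \right)} = -6$ ($O{\left(N,y \right)} = -3 - 3 = -6$)
$b{\left(V,p \right)} = - 2 p + V p$ ($b{\left(V,p \right)} = V p - 2 p = - 2 p + V p$)
$I{\left(k \right)} = 3 + 2 k$ ($I{\left(k \right)} = 3 \cdot 1 + k \left(-2 + 4\right) = 3 + k 2 = 3 + 2 k$)
$I{\left(-5 \right)} + 138 c{\left(-8,O{\left(3,-5 \right)} \right)} = \left(3 + 2 \left(-5\right)\right) + 138 \left(-8 - -6\right) = \left(3 - 10\right) + 138 \left(-8 + 6\right) = -7 + 138 \left(-2\right) = -7 - 276 = -283$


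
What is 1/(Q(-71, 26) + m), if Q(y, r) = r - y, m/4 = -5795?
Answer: -1/23083 ≈ -4.3322e-5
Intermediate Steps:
m = -23180 (m = 4*(-5795) = -23180)
1/(Q(-71, 26) + m) = 1/((26 - 1*(-71)) - 23180) = 1/((26 + 71) - 23180) = 1/(97 - 23180) = 1/(-23083) = -1/23083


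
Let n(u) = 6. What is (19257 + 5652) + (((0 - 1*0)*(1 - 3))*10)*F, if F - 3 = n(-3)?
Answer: 24909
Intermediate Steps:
F = 9 (F = 3 + 6 = 9)
(19257 + 5652) + (((0 - 1*0)*(1 - 3))*10)*F = (19257 + 5652) + (((0 - 1*0)*(1 - 3))*10)*9 = 24909 + (((0 + 0)*(-2))*10)*9 = 24909 + ((0*(-2))*10)*9 = 24909 + (0*10)*9 = 24909 + 0*9 = 24909 + 0 = 24909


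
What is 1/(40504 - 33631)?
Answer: 1/6873 ≈ 0.00014550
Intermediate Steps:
1/(40504 - 33631) = 1/6873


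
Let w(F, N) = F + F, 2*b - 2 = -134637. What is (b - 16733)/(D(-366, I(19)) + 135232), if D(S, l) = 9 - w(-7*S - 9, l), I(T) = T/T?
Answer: -168101/260270 ≈ -0.64587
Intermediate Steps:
I(T) = 1
b = -134635/2 (b = 1 + (½)*(-134637) = 1 - 134637/2 = -134635/2 ≈ -67318.)
w(F, N) = 2*F
D(S, l) = 27 + 14*S (D(S, l) = 9 - 2*(-7*S - 9) = 9 - 2*(-9 - 7*S) = 9 - (-18 - 14*S) = 9 + (18 + 14*S) = 27 + 14*S)
(b - 16733)/(D(-366, I(19)) + 135232) = (-134635/2 - 16733)/((27 + 14*(-366)) + 135232) = -168101/(2*((27 - 5124) + 135232)) = -168101/(2*(-5097 + 135232)) = -168101/2/130135 = -168101/2*1/130135 = -168101/260270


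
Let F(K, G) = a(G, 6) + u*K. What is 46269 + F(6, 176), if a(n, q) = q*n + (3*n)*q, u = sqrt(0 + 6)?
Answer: 50493 + 6*sqrt(6) ≈ 50508.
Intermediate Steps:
u = sqrt(6) ≈ 2.4495
a(n, q) = 4*n*q (a(n, q) = n*q + 3*n*q = 4*n*q)
F(K, G) = 24*G + K*sqrt(6) (F(K, G) = 4*G*6 + sqrt(6)*K = 24*G + K*sqrt(6))
46269 + F(6, 176) = 46269 + (24*176 + 6*sqrt(6)) = 46269 + (4224 + 6*sqrt(6)) = 50493 + 6*sqrt(6)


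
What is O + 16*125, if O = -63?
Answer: 1937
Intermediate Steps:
O + 16*125 = -63 + 16*125 = -63 + 2000 = 1937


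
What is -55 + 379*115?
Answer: 43530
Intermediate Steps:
-55 + 379*115 = -55 + 43585 = 43530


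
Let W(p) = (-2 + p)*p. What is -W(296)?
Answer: -87024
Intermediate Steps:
W(p) = p*(-2 + p)
-W(296) = -296*(-2 + 296) = -296*294 = -1*87024 = -87024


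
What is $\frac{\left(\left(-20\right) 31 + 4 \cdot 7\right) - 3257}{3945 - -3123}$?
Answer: $- \frac{1283}{2356} \approx -0.54457$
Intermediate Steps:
$\frac{\left(\left(-20\right) 31 + 4 \cdot 7\right) - 3257}{3945 - -3123} = \frac{\left(-620 + 28\right) - 3257}{3945 + 3123} = \frac{-592 - 3257}{7068} = \left(-3849\right) \frac{1}{7068} = - \frac{1283}{2356}$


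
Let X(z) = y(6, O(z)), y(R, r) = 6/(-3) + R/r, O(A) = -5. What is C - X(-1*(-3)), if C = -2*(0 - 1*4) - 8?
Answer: 16/5 ≈ 3.2000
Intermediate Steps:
y(R, r) = -2 + R/r (y(R, r) = 6*(-1/3) + R/r = -2 + R/r)
X(z) = -16/5 (X(z) = -2 + 6/(-5) = -2 + 6*(-1/5) = -2 - 6/5 = -16/5)
C = 0 (C = -2*(0 - 4) - 8 = -2*(-4) - 8 = 8 - 8 = 0)
C - X(-1*(-3)) = 0 - 1*(-16/5) = 0 + 16/5 = 16/5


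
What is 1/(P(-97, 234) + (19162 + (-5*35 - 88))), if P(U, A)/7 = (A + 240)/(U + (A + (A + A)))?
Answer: 605/11437213 ≈ 5.2897e-5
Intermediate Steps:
P(U, A) = 7*(240 + A)/(U + 3*A) (P(U, A) = 7*((A + 240)/(U + (A + (A + A)))) = 7*((240 + A)/(U + (A + 2*A))) = 7*((240 + A)/(U + 3*A)) = 7*(240 + A)/(U + 3*A))
1/(P(-97, 234) + (19162 + (-5*35 - 88))) = 1/(7*(240 + 234)/(-97 + 3*234) + (19162 + (-5*35 - 88))) = 1/(7*474/(-97 + 702) + (19162 + (-175 - 88))) = 1/(7*474/605 + (19162 - 263)) = 1/(7*(1/605)*474 + 18899) = 1/(3318/605 + 18899) = 1/(11437213/605) = 605/11437213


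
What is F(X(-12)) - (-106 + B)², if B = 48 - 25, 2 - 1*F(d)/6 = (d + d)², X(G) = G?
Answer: -10333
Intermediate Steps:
F(d) = 12 - 24*d² (F(d) = 12 - 6*(d + d)² = 12 - 6*4*d² = 12 - 24*d²)
B = 23
F(X(-12)) - (-106 + B)² = (12 - 24*(-12)²) - (-106 + 23)² = (12 - 24*144) - 1*(-83)² = (12 - 3456) - 1*6889 = -3444 - 6889 = -10333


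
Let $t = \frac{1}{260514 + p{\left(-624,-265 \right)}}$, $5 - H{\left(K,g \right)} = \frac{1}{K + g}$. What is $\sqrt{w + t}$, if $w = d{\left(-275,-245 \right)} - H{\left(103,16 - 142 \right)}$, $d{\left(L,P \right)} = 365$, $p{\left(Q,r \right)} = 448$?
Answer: $\frac{\sqrt{12967619758399046}}{6002126} \approx 18.973$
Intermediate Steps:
$H{\left(K,g \right)} = 5 - \frac{1}{K + g}$
$w = \frac{8279}{23}$ ($w = 365 - \frac{-1 + 5 \cdot 103 + 5 \left(16 - 142\right)}{103 + \left(16 - 142\right)} = 365 - \frac{-1 + 515 + 5 \left(-126\right)}{103 - 126} = 365 - \frac{-1 + 515 - 630}{-23} = 365 - \left(- \frac{1}{23}\right) \left(-116\right) = 365 - \frac{116}{23} = \frac{8279}{23} \approx 359.96$)
$t = \frac{1}{260962}$ ($t = \frac{1}{260514 + 448} = \frac{1}{260962} \approx 3.832 \cdot 10^{-6}$)
$\sqrt{w + t} = \sqrt{\frac{8279}{23} + \frac{1}{260962}} = \sqrt{\frac{2160504421}{6002126}} = \frac{\sqrt{12967619758399046}}{6002126}$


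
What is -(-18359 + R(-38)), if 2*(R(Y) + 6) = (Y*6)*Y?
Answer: 14033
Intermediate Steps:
R(Y) = -6 + 3*Y² (R(Y) = -6 + ((Y*6)*Y)/2 = -6 + ((6*Y)*Y)/2 = -6 + (6*Y²)/2 = -6 + 3*Y²)
-(-18359 + R(-38)) = -(-18359 + (-6 + 3*(-38)²)) = -(-18359 + (-6 + 3*1444)) = -(-18359 + (-6 + 4332)) = -(-18359 + 4326) = -1*(-14033) = 14033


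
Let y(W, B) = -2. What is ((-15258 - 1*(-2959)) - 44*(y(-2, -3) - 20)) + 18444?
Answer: 7113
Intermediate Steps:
((-15258 - 1*(-2959)) - 44*(y(-2, -3) - 20)) + 18444 = ((-15258 - 1*(-2959)) - 44*(-2 - 20)) + 18444 = ((-15258 + 2959) - 44*(-22)) + 18444 = (-12299 + 968) + 18444 = -11331 + 18444 = 7113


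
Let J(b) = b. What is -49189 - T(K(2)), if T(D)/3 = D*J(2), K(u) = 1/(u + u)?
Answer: -98381/2 ≈ -49191.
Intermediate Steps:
K(u) = 1/(2*u)
T(D) = 6*D (T(D) = 3*(D*2) = 3*(2*D) = 6*D)
-49189 - T(K(2)) = -49189 - 6*(½)/2 = -49189 - 6*(½)*(½) = -49189 - 6/4 = -49189 - 1*3/2 = -49189 - 3/2 = -98381/2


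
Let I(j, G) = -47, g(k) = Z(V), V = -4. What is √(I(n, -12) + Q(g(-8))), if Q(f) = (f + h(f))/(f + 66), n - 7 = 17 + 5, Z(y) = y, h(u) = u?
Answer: I*√45291/31 ≈ 6.8651*I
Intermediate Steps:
g(k) = -4
n = 29 (n = 7 + (17 + 5) = 7 + 22 = 29)
Q(f) = 2*f/(66 + f) (Q(f) = (f + f)/(f + 66) = (2*f)/(66 + f) = 2*f/(66 + f))
√(I(n, -12) + Q(g(-8))) = √(-47 + 2*(-4)/(66 - 4)) = √(-47 + 2*(-4)/62) = √(-47 + 2*(-4)*(1/62)) = √(-47 - 4/31) = √(-1461/31) = I*√45291/31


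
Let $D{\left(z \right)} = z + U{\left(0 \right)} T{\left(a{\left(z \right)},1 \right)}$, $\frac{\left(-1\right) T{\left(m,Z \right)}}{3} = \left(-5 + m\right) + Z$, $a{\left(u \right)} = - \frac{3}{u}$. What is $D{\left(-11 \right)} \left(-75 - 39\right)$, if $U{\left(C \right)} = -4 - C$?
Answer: $\frac{69882}{11} \approx 6352.9$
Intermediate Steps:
$T{\left(m,Z \right)} = 15 - 3 Z - 3 m$ ($T{\left(m,Z \right)} = - 3 \left(\left(-5 + m\right) + Z\right) = - 3 \left(-5 + Z + m\right) = 15 - 3 Z - 3 m$)
$D{\left(z \right)} = -48 + z - \frac{36}{z}$ ($D{\left(z \right)} = z + \left(-4 - 0\right) \left(15 - 3 - 3 \left(- \frac{3}{z}\right)\right) = z + \left(-4 + 0\right) \left(15 - 3 + \frac{9}{z}\right) = z - 4 \left(12 + \frac{9}{z}\right) = z - \left(48 + \frac{36}{z}\right) = -48 + z - \frac{36}{z}$)
$D{\left(-11 \right)} \left(-75 - 39\right) = \left(-48 - 11 - \frac{36}{-11}\right) \left(-75 - 39\right) = \left(-48 - 11 - - \frac{36}{11}\right) \left(-114\right) = \left(-48 - 11 + \frac{36}{11}\right) \left(-114\right) = \left(- \frac{613}{11}\right) \left(-114\right) = \frac{69882}{11}$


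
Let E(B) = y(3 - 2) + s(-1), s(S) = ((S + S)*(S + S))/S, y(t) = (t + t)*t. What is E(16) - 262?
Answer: -264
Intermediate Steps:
y(t) = 2*t**2 (y(t) = (2*t)*t = 2*t**2)
s(S) = 4*S (s(S) = ((2*S)*(2*S))/S = (4*S**2)/S = 4*S)
E(B) = -2 (E(B) = 2*(3 - 2)**2 + 4*(-1) = 2*1**2 - 4 = 2*1 - 4 = 2 - 4 = -2)
E(16) - 262 = -2 - 262 = -264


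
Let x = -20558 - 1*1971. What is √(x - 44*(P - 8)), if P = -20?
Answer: I*√21297 ≈ 145.93*I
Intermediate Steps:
x = -22529 (x = -20558 - 1971 = -22529)
√(x - 44*(P - 8)) = √(-22529 - 44*(-20 - 8)) = √(-22529 - 44*(-28)) = √(-22529 + 1232) = √(-21297) = I*√21297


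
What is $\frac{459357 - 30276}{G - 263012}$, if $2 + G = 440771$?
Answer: $\frac{429081}{177757} \approx 2.4139$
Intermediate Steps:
$G = 440769$ ($G = -2 + 440771 = 440769$)
$\frac{459357 - 30276}{G - 263012} = \frac{459357 - 30276}{440769 - 263012} = \frac{459357 - 30276}{177757} = 429081 \cdot \frac{1}{177757} = \frac{429081}{177757}$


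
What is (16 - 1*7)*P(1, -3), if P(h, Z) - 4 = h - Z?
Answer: 72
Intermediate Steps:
P(h, Z) = 4 + h - Z (P(h, Z) = 4 + (h - Z) = 4 + h - Z)
(16 - 1*7)*P(1, -3) = (16 - 1*7)*(4 + 1 - 1*(-3)) = (16 - 7)*(4 + 1 + 3) = 9*8 = 72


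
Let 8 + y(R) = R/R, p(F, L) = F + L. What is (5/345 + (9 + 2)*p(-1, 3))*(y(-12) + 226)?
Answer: 110887/23 ≈ 4821.2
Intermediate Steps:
y(R) = -7 (y(R) = -8 + R/R = -8 + 1 = -7)
(5/345 + (9 + 2)*p(-1, 3))*(y(-12) + 226) = (5/345 + (9 + 2)*(-1 + 3))*(-7 + 226) = (5*(1/345) + 11*2)*219 = (1/69 + 22)*219 = (1519/69)*219 = 110887/23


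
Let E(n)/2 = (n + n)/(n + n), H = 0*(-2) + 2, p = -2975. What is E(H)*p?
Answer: -5950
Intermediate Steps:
H = 2 (H = 0 + 2 = 2)
E(n) = 2 (E(n) = 2*((n + n)/(n + n)) = 2*((2*n)/((2*n))) = 2*((2*n)*(1/(2*n))) = 2*1 = 2)
E(H)*p = 2*(-2975) = -5950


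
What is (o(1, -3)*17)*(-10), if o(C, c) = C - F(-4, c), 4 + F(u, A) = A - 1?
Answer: -1530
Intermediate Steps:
F(u, A) = -5 + A (F(u, A) = -4 + (A - 1) = -4 + (-1 + A) = -5 + A)
o(C, c) = 5 + C - c (o(C, c) = C - (-5 + c) = C + (5 - c) = 5 + C - c)
(o(1, -3)*17)*(-10) = ((5 + 1 - 1*(-3))*17)*(-10) = ((5 + 1 + 3)*17)*(-10) = (9*17)*(-10) = 153*(-10) = -1530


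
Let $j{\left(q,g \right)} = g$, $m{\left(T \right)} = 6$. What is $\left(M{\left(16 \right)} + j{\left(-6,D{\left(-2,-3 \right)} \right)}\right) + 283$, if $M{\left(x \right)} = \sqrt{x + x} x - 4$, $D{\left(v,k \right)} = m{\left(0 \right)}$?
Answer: $285 + 64 \sqrt{2} \approx 375.51$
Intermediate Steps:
$D{\left(v,k \right)} = 6$
$M{\left(x \right)} = -4 + \sqrt{2} x^{\frac{3}{2}}$ ($M{\left(x \right)} = \sqrt{2 x} x - 4 = \sqrt{2} \sqrt{x} x - 4 = \sqrt{2} x^{\frac{3}{2}} - 4 = -4 + \sqrt{2} x^{\frac{3}{2}}$)
$\left(M{\left(16 \right)} + j{\left(-6,D{\left(-2,-3 \right)} \right)}\right) + 283 = \left(\left(-4 + \sqrt{2} \cdot 16^{\frac{3}{2}}\right) + 6\right) + 283 = \left(\left(-4 + \sqrt{2} \cdot 64\right) + 6\right) + 283 = \left(\left(-4 + 64 \sqrt{2}\right) + 6\right) + 283 = \left(2 + 64 \sqrt{2}\right) + 283 = 285 + 64 \sqrt{2}$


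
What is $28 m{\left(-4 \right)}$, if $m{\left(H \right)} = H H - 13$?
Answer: $84$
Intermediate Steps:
$m{\left(H \right)} = -13 + H^{2}$ ($m{\left(H \right)} = H^{2} - 13 = -13 + H^{2}$)
$28 m{\left(-4 \right)} = 28 \left(-13 + \left(-4\right)^{2}\right) = 28 \left(-13 + 16\right) = 28 \cdot 3 = 84$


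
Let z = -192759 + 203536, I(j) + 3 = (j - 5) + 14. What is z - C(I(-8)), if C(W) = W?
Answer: 10779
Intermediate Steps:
I(j) = 6 + j (I(j) = -3 + ((j - 5) + 14) = -3 + ((-5 + j) + 14) = -3 + (9 + j) = 6 + j)
z = 10777
z - C(I(-8)) = 10777 - (6 - 8) = 10777 - 1*(-2) = 10777 + 2 = 10779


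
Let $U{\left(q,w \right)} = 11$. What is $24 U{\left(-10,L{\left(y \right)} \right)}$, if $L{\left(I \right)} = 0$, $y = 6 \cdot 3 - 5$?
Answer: $264$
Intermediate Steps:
$y = 13$ ($y = 18 - 5 = 13$)
$24 U{\left(-10,L{\left(y \right)} \right)} = 24 \cdot 11 = 264$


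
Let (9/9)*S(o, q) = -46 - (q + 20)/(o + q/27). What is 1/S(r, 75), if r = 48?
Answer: -457/21877 ≈ -0.020890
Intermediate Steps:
S(o, q) = -46 - (20 + q)/(o + q/27) (S(o, q) = -46 - (q + 20)/(o + q/27) = -46 - (20 + q)/(o + q*(1/27)) = -46 - (20 + q)/(o + q/27))
1/S(r, 75) = 1/((-540 - 1242*48 - 73*75)/(75 + 27*48)) = 1/((-540 - 59616 - 5475)/(75 + 1296)) = 1/(-65631/1371) = 1/((1/1371)*(-65631)) = 1/(-21877/457) = -457/21877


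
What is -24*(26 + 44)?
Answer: -1680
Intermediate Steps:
-24*(26 + 44) = -24*70 = -1680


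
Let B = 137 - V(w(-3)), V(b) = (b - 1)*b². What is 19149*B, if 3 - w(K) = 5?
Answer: 2853201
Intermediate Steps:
w(K) = -2 (w(K) = 3 - 1*5 = 3 - 5 = -2)
V(b) = b²*(-1 + b) (V(b) = (-1 + b)*b² = b²*(-1 + b))
B = 149 (B = 137 - (-2)²*(-1 - 2) = 137 - 4*(-3) = 137 - 1*(-12) = 137 + 12 = 149)
19149*B = 19149*149 = 2853201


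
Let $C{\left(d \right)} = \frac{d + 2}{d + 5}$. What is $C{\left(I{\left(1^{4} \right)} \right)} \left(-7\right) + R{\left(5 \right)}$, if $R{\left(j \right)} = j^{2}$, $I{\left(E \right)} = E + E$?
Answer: $21$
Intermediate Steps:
$I{\left(E \right)} = 2 E$
$C{\left(d \right)} = \frac{2 + d}{5 + d}$
$C{\left(I{\left(1^{4} \right)} \right)} \left(-7\right) + R{\left(5 \right)} = \frac{2 + 2 \cdot 1^{4}}{5 + 2 \cdot 1^{4}} \left(-7\right) + 5^{2} = \frac{2 + 2 \cdot 1}{5 + 2 \cdot 1} \left(-7\right) + 25 = \frac{2 + 2}{5 + 2} \left(-7\right) + 25 = \frac{1}{7} \cdot 4 \left(-7\right) + 25 = \frac{4}{7} \left(-7\right) + 25 = -4 + 25 = 21$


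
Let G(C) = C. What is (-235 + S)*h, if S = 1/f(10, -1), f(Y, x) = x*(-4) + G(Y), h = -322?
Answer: 75647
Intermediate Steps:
f(Y, x) = Y - 4*x (f(Y, x) = x*(-4) + Y = -4*x + Y = Y - 4*x)
S = 1/14 (S = 1/(10 - 4*(-1)) = 1/(10 + 4) = 1/14 ≈ 0.071429)
(-235 + S)*h = (-235 + 1/14)*(-322) = -3289/14*(-322) = 75647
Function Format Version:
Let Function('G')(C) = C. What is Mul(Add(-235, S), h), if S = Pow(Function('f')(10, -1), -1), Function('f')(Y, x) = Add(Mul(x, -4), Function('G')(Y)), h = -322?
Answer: 75647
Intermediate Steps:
Function('f')(Y, x) = Add(Y, Mul(-4, x)) (Function('f')(Y, x) = Add(Mul(x, -4), Y) = Add(Mul(-4, x), Y) = Add(Y, Mul(-4, x)))
S = Rational(1, 14) (S = Pow(Add(10, Mul(-4, -1)), -1) = Pow(Add(10, 4), -1) = Pow(14, -1) = Rational(1, 14) ≈ 0.071429)
Mul(Add(-235, S), h) = Mul(Add(-235, Rational(1, 14)), -322) = Mul(Rational(-3289, 14), -322) = 75647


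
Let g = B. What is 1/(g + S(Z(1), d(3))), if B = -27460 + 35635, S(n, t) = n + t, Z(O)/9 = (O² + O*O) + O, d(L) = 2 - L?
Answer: 1/8201 ≈ 0.00012194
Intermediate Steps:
Z(O) = 9*O + 18*O² (Z(O) = 9*((O² + O*O) + O) = 9*((O² + O²) + O) = 9*(2*O² + O) = 9*(O + 2*O²) = 9*O + 18*O²)
B = 8175
g = 8175
1/(g + S(Z(1), d(3))) = 1/(8175 + (9*1*(1 + 2*1) + (2 - 1*3))) = 1/(8175 + (9*1*(1 + 2) + (2 - 3))) = 1/(8175 + (9*1*3 - 1)) = 1/(8175 + (27 - 1)) = 1/(8175 + 26) = 1/8201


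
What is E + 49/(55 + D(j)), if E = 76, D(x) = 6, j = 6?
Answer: 4685/61 ≈ 76.803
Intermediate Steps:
E + 49/(55 + D(j)) = 76 + 49/(55 + 6) = 76 + 49/61 = 4685/61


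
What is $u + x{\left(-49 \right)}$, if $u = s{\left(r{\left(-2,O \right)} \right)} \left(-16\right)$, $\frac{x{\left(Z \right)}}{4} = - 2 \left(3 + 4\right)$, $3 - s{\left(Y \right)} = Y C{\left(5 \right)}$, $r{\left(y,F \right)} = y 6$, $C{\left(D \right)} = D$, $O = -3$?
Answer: $-1064$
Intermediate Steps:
$r{\left(y,F \right)} = 6 y$
$s{\left(Y \right)} = 3 - 5 Y$ ($s{\left(Y \right)} = 3 - Y 5 = 3 - 5 Y$)
$x{\left(Z \right)} = -56$ ($x{\left(Z \right)} = 4 \left(- 2 \left(3 + 4\right)\right) = 4 \left(\left(-2\right) 7\right) = 4 \left(-14\right) = -56$)
$u = -1008$ ($u = \left(3 - 5 \cdot 6 \left(-2\right)\right) \left(-16\right) = \left(3 - -60\right) \left(-16\right) = \left(3 + 60\right) \left(-16\right) = 63 \left(-16\right) = -1008$)
$u + x{\left(-49 \right)} = -1008 - 56 = -1064$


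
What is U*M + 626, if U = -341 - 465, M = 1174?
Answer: -945618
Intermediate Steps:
U = -806
U*M + 626 = -806*1174 + 626 = -946244 + 626 = -945618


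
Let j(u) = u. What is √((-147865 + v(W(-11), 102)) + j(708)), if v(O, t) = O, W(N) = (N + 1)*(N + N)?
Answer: I*√146937 ≈ 383.32*I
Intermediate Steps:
W(N) = 2*N*(1 + N) (W(N) = (1 + N)*(2*N) = 2*N*(1 + N))
√((-147865 + v(W(-11), 102)) + j(708)) = √((-147865 + 2*(-11)*(1 - 11)) + 708) = √((-147865 + 2*(-11)*(-10)) + 708) = √((-147865 + 220) + 708) = √(-147645 + 708) = √(-146937) = I*√146937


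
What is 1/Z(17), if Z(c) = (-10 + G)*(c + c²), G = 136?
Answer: 1/38556 ≈ 2.5936e-5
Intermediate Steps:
Z(c) = 126*c + 126*c² (Z(c) = (-10 + 136)*(c + c²) = 126*(c + c²) = 126*c + 126*c²)
1/Z(17) = 1/(126*17*(1 + 17)) = 1/(126*17*18) = 1/38556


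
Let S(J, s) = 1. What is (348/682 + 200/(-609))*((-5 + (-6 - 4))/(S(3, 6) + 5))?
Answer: -94415/207669 ≈ -0.45464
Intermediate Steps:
(348/682 + 200/(-609))*((-5 + (-6 - 4))/(S(3, 6) + 5)) = (348/682 + 200/(-609))*((-5 + (-6 - 4))/(1 + 5)) = (348*(1/682) + 200*(-1/609))*((-5 - 10)/6) = (174/341 - 200/609)*(-15*1/6) = (37766/207669)*(-5/2) = -94415/207669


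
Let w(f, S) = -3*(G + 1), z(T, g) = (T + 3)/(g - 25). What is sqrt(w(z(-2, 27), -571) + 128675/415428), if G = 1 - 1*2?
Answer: 5*sqrt(534551979)/207714 ≈ 0.55654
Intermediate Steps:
z(T, g) = (3 + T)/(-25 + g)
G = -1 (G = 1 - 2 = -1)
w(f, S) = 0 (w(f, S) = -3*(-1 + 1) = -3*0 = 0)
sqrt(w(z(-2, 27), -571) + 128675/415428) = sqrt(0 + 128675/415428) = sqrt(128675/415428) = 5*sqrt(534551979)/207714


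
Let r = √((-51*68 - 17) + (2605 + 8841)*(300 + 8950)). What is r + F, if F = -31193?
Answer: -31193 + √105872015 ≈ -20904.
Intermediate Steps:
r = √105872015 (r = √((-3468 - 17) + 11446*9250) = √(-3485 + 105875500) = √105872015 ≈ 10289.)
r + F = √105872015 - 31193 = -31193 + √105872015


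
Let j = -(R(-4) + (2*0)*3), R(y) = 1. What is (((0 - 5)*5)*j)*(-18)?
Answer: -450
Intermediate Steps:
j = -1 (j = -(1 + (2*0)*3) = -(1 + 0*3) = -(1 + 0) = -1*1 = -1)
(((0 - 5)*5)*j)*(-18) = (((0 - 5)*5)*(-1))*(-18) = (-5*5*(-1))*(-18) = -25*(-1)*(-18) = 25*(-18) = -450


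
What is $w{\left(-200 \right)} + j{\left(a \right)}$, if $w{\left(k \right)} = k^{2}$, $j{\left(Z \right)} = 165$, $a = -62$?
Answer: $40165$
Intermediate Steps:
$w{\left(-200 \right)} + j{\left(a \right)} = \left(-200\right)^{2} + 165 = 40000 + 165 = 40165$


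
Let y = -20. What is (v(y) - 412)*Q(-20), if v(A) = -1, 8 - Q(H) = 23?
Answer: 6195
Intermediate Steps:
Q(H) = -15 (Q(H) = 8 - 1*23 = 8 - 23 = -15)
(v(y) - 412)*Q(-20) = (-1 - 412)*(-15) = -413*(-15) = 6195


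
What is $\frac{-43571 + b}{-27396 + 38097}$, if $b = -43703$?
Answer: $- \frac{87274}{10701} \approx -8.1557$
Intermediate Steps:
$\frac{-43571 + b}{-27396 + 38097} = \frac{-43571 - 43703}{-27396 + 38097} = - \frac{87274}{10701}$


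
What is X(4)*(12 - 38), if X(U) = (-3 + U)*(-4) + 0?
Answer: 104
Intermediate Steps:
X(U) = 12 - 4*U (X(U) = (12 - 4*U) + 0 = 12 - 4*U)
X(4)*(12 - 38) = (12 - 4*4)*(12 - 38) = (12 - 16)*(-26) = -4*(-26) = 104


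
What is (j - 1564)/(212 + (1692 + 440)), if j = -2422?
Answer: -1993/1172 ≈ -1.7005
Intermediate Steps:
(j - 1564)/(212 + (1692 + 440)) = (-2422 - 1564)/(212 + (1692 + 440)) = -3986/(212 + 2132) = -3986/2344 = -3986*1/2344 = -1993/1172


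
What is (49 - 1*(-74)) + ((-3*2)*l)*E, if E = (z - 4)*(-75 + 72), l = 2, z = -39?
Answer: -1425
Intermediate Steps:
E = 129 (E = (-39 - 4)*(-75 + 72) = -43*(-3) = 129)
(49 - 1*(-74)) + ((-3*2)*l)*E = (49 - 1*(-74)) + (-3*2*2)*129 = (49 + 74) - 6*2*129 = 123 - 12*129 = 123 - 1548 = -1425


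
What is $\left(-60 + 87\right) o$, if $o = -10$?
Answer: $-270$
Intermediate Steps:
$\left(-60 + 87\right) o = \left(-60 + 87\right) \left(-10\right) = 27 \left(-10\right) = -270$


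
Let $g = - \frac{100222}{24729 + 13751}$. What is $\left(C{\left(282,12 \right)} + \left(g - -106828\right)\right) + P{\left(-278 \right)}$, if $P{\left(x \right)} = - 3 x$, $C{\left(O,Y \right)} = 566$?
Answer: $\frac{2082256609}{19240} \approx 1.0823 \cdot 10^{5}$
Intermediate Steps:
$g = - \frac{50111}{19240}$ ($g = - \frac{100222}{38480} = \left(-100222\right) \frac{1}{38480} = - \frac{50111}{19240} \approx -2.6045$)
$\left(C{\left(282,12 \right)} + \left(g - -106828\right)\right) + P{\left(-278 \right)} = \left(566 - - \frac{2055320609}{19240}\right) - -834 = \left(566 + \left(- \frac{50111}{19240} + 106828\right)\right) + 834 = \left(566 + \frac{2055320609}{19240}\right) + 834 = \frac{2066210449}{19240} + 834 = \frac{2082256609}{19240}$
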